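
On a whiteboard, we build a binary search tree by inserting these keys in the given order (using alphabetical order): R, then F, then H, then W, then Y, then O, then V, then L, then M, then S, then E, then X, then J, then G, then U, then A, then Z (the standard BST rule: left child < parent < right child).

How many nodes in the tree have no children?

Insert R: tree is empty, so R becomes the root.
Insert F: F < R → go left. Place as left child of R.
Insert H: H < R → go left; H > F → go right. Place as right child of F.
Insert W: W > R → go right. Place as right child of R.
Insert Y: Y > R → go right; Y > W → go right. Place as right child of W.
Insert O: O < R → go left; O > F → go right; O > H → go right. Place as right child of H.
Insert V: V > R → go right; V < W → go left. Place as left child of W.
Insert L: L < R → go left; L > F → go right; L > H → go right; L < O → go left. Place as left child of O.
Insert M: M < R → go left; M > F → go right; M > H → go right; M < O → go left; M > L → go right. Place as right child of L.
Insert S: S > R → go right; S < W → go left; S < V → go left. Place as left child of V.
Insert E: E < R → go left; E < F → go left. Place as left child of F.
Insert X: X > R → go right; X > W → go right; X < Y → go left. Place as left child of Y.
Insert J: J < R → go left; J > F → go right; J > H → go right; J < O → go left; J < L → go left. Place as left child of L.
Insert G: G < R → go left; G > F → go right; G < H → go left. Place as left child of H.
Insert U: U > R → go right; U < W → go left; U < V → go left; U > S → go right. Place as right child of S.
Insert A: A < R → go left; A < F → go left; A < E → go left. Place as left child of E.
Insert Z: Z > R → go right; Z > W → go right; Z > Y → go right. Place as right child of Y.

Leaves: A, G, J, M, U, X, Z — 7 in total.

7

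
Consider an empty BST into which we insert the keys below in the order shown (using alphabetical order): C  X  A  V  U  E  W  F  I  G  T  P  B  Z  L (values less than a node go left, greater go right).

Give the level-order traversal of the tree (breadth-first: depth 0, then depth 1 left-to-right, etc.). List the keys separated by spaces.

Insert C: tree is empty, so C becomes the root.
Insert X: X > C → go right. Place as right child of C.
Insert A: A < C → go left. Place as left child of C.
Insert V: V > C → go right; V < X → go left. Place as left child of X.
Insert U: U > C → go right; U < X → go left; U < V → go left. Place as left child of V.
Insert E: E > C → go right; E < X → go left; E < V → go left; E < U → go left. Place as left child of U.
Insert W: W > C → go right; W < X → go left; W > V → go right. Place as right child of V.
Insert F: F > C → go right; F < X → go left; F < V → go left; F < U → go left; F > E → go right. Place as right child of E.
Insert I: I > C → go right; I < X → go left; I < V → go left; I < U → go left; I > E → go right; I > F → go right. Place as right child of F.
Insert G: G > C → go right; G < X → go left; G < V → go left; G < U → go left; G > E → go right; G > F → go right; G < I → go left. Place as left child of I.
Insert T: T > C → go right; T < X → go left; T < V → go left; T < U → go left; T > E → go right; T > F → go right; T > I → go right. Place as right child of I.
Insert P: P > C → go right; P < X → go left; P < V → go left; P < U → go left; P > E → go right; P > F → go right; P > I → go right; P < T → go left. Place as left child of T.
Insert B: B < C → go left; B > A → go right. Place as right child of A.
Insert Z: Z > C → go right; Z > X → go right. Place as right child of X.
Insert L: L > C → go right; L < X → go left; L < V → go left; L < U → go left; L > E → go right; L > F → go right; L > I → go right; L < T → go left; L < P → go left. Place as left child of P.

C A X B V Z U W E F I G T P L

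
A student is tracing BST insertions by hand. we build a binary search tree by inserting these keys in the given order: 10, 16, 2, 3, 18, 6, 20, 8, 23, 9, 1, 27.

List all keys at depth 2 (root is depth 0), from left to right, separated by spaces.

1 3 18

Insert 10: tree is empty, so 10 becomes the root.
Insert 16: 16 > 10 → go right. Place as right child of 10.
Insert 2: 2 < 10 → go left. Place as left child of 10.
Insert 3: 3 < 10 → go left; 3 > 2 → go right. Place as right child of 2.
Insert 18: 18 > 10 → go right; 18 > 16 → go right. Place as right child of 16.
Insert 6: 6 < 10 → go left; 6 > 2 → go right; 6 > 3 → go right. Place as right child of 3.
Insert 20: 20 > 10 → go right; 20 > 16 → go right; 20 > 18 → go right. Place as right child of 18.
Insert 8: 8 < 10 → go left; 8 > 2 → go right; 8 > 3 → go right; 8 > 6 → go right. Place as right child of 6.
Insert 23: 23 > 10 → go right; 23 > 16 → go right; 23 > 18 → go right; 23 > 20 → go right. Place as right child of 20.
Insert 9: 9 < 10 → go left; 9 > 2 → go right; 9 > 3 → go right; 9 > 6 → go right; 9 > 8 → go right. Place as right child of 8.
Insert 1: 1 < 10 → go left; 1 < 2 → go left. Place as left child of 2.
Insert 27: 27 > 10 → go right; 27 > 16 → go right; 27 > 18 → go right; 27 > 20 → go right; 27 > 23 → go right. Place as right child of 23.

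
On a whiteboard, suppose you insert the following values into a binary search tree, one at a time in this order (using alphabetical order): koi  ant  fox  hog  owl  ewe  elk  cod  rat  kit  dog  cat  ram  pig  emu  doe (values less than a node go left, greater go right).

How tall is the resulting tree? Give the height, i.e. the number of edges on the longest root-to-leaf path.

koi: root
ant: left child of koi (depth 1)
fox: right child of ant (depth 2)
hog: right child of fox (depth 3)
owl: right child of koi (depth 1)
ewe: left child of fox (depth 3)
elk: left child of ewe (depth 4)
cod: left child of elk (depth 5)
rat: right child of owl (depth 2)
kit: right child of hog (depth 4)
dog: right child of cod (depth 6)
cat: left child of cod (depth 6)
ram: left child of rat (depth 3)
pig: left child of ram (depth 4)
emu: right child of elk (depth 5)
doe: left child of dog (depth 7)

The deepest node is doe at depth 7.

7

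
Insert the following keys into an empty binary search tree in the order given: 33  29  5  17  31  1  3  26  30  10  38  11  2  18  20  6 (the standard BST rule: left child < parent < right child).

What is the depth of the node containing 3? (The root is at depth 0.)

Resulting structure (node: left, right):
  33: L=29, R=38
  29: L=5, R=31
  5: L=1, R=17
  17: L=10, R=26
  31: L=30, R=–
  1: L=–, R=3
  3: L=2, R=–
  26: L=18, R=–
  30: L=–, R=–
  10: L=6, R=11
  38: L=–, R=–
  11: L=–, R=–
  2: L=–, R=–
  18: L=–, R=20
  20: L=–, R=–
  6: L=–, R=–

Path to 3: 33 → 29 → 5 → 1 → 3, which is 4 edges.

4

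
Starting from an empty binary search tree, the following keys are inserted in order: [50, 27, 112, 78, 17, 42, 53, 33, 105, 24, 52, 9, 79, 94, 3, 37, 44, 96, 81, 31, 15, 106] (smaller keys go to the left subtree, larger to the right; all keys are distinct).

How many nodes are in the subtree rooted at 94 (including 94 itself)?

3

50: root
27: left child of 50 (depth 1)
112: right child of 50 (depth 1)
78: left child of 112 (depth 2)
17: left child of 27 (depth 2)
42: right child of 27 (depth 2)
53: left child of 78 (depth 3)
33: left child of 42 (depth 3)
105: right child of 78 (depth 3)
24: right child of 17 (depth 3)
52: left child of 53 (depth 4)
9: left child of 17 (depth 3)
79: left child of 105 (depth 4)
94: right child of 79 (depth 5)
3: left child of 9 (depth 4)
37: right child of 33 (depth 4)
44: right child of 42 (depth 3)
96: right child of 94 (depth 6)
81: left child of 94 (depth 6)
31: left child of 33 (depth 4)
15: right child of 9 (depth 4)
106: right child of 105 (depth 4)

Subtree rooted at 94 contains: 94, 81, 96 — 3 nodes.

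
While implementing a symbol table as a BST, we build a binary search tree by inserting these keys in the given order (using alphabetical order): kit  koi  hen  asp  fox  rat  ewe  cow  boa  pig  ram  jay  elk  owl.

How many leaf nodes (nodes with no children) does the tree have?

kit: root
koi: right child of kit (depth 1)
hen: left child of kit (depth 1)
asp: left child of hen (depth 2)
fox: right child of asp (depth 3)
rat: right child of koi (depth 2)
ewe: left child of fox (depth 4)
cow: left child of ewe (depth 5)
boa: left child of cow (depth 6)
pig: left child of rat (depth 3)
ram: right child of pig (depth 4)
jay: right child of hen (depth 2)
elk: right child of cow (depth 6)
owl: left child of pig (depth 4)

Leaves: boa, elk, jay, owl, ram — 5 in total.

5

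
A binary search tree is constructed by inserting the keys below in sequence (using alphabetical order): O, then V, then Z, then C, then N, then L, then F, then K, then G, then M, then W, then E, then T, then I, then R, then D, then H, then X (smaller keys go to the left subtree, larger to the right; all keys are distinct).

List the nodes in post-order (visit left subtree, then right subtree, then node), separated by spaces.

Resulting structure (node: left, right):
  O: L=C, R=V
  V: L=T, R=Z
  Z: L=W, R=–
  C: L=–, R=N
  N: L=L, R=–
  L: L=F, R=M
  F: L=E, R=K
  K: L=G, R=–
  G: L=–, R=I
  M: L=–, R=–
  W: L=–, R=X
  E: L=D, R=–
  T: L=R, R=–
  I: L=H, R=–
  R: L=–, R=–
  D: L=–, R=–
  H: L=–, R=–
  X: L=–, R=–

D E H I G K F M L N C R T X W Z V O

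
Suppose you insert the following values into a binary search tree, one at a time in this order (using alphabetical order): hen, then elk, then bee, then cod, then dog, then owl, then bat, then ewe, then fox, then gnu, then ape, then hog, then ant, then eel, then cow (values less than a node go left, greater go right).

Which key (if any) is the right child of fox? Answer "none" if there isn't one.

Insert hen: tree is empty, so hen becomes the root.
Insert elk: elk < hen → go left. Place as left child of hen.
Insert bee: bee < hen → go left; bee < elk → go left. Place as left child of elk.
Insert cod: cod < hen → go left; cod < elk → go left; cod > bee → go right. Place as right child of bee.
Insert dog: dog < hen → go left; dog < elk → go left; dog > bee → go right; dog > cod → go right. Place as right child of cod.
Insert owl: owl > hen → go right. Place as right child of hen.
Insert bat: bat < hen → go left; bat < elk → go left; bat < bee → go left. Place as left child of bee.
Insert ewe: ewe < hen → go left; ewe > elk → go right. Place as right child of elk.
Insert fox: fox < hen → go left; fox > elk → go right; fox > ewe → go right. Place as right child of ewe.
Insert gnu: gnu < hen → go left; gnu > elk → go right; gnu > ewe → go right; gnu > fox → go right. Place as right child of fox.
Insert ape: ape < hen → go left; ape < elk → go left; ape < bee → go left; ape < bat → go left. Place as left child of bat.
Insert hog: hog > hen → go right; hog < owl → go left. Place as left child of owl.
Insert ant: ant < hen → go left; ant < elk → go left; ant < bee → go left; ant < bat → go left; ant < ape → go left. Place as left child of ape.
Insert eel: eel < hen → go left; eel < elk → go left; eel > bee → go right; eel > cod → go right; eel > dog → go right. Place as right child of dog.
Insert cow: cow < hen → go left; cow < elk → go left; cow > bee → go right; cow > cod → go right; cow < dog → go left. Place as left child of dog.

gnu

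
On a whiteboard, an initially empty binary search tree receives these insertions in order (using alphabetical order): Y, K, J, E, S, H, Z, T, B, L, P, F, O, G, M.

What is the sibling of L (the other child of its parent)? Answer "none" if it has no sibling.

T

Resulting structure (node: left, right):
  Y: L=K, R=Z
  K: L=J, R=S
  J: L=E, R=–
  E: L=B, R=H
  S: L=L, R=T
  H: L=F, R=–
  Z: L=–, R=–
  T: L=–, R=–
  B: L=–, R=–
  L: L=–, R=P
  P: L=O, R=–
  F: L=–, R=G
  O: L=M, R=–
  G: L=–, R=–
  M: L=–, R=–

L's parent is S; the other child of S is T.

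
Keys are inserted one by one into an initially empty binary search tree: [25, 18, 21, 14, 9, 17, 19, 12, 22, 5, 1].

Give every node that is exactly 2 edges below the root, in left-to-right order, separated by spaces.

Insert 25: tree is empty, so 25 becomes the root.
Insert 18: 18 < 25 → go left. Place as left child of 25.
Insert 21: 21 < 25 → go left; 21 > 18 → go right. Place as right child of 18.
Insert 14: 14 < 25 → go left; 14 < 18 → go left. Place as left child of 18.
Insert 9: 9 < 25 → go left; 9 < 18 → go left; 9 < 14 → go left. Place as left child of 14.
Insert 17: 17 < 25 → go left; 17 < 18 → go left; 17 > 14 → go right. Place as right child of 14.
Insert 19: 19 < 25 → go left; 19 > 18 → go right; 19 < 21 → go left. Place as left child of 21.
Insert 12: 12 < 25 → go left; 12 < 18 → go left; 12 < 14 → go left; 12 > 9 → go right. Place as right child of 9.
Insert 22: 22 < 25 → go left; 22 > 18 → go right; 22 > 21 → go right. Place as right child of 21.
Insert 5: 5 < 25 → go left; 5 < 18 → go left; 5 < 14 → go left; 5 < 9 → go left. Place as left child of 9.
Insert 1: 1 < 25 → go left; 1 < 18 → go left; 1 < 14 → go left; 1 < 9 → go left; 1 < 5 → go left. Place as left child of 5.

14 21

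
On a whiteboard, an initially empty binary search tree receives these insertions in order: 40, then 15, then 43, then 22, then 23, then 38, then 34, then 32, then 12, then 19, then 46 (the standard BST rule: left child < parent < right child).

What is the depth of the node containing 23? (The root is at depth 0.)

3

Insert 40: tree is empty, so 40 becomes the root.
Insert 15: 15 < 40 → go left. Place as left child of 40.
Insert 43: 43 > 40 → go right. Place as right child of 40.
Insert 22: 22 < 40 → go left; 22 > 15 → go right. Place as right child of 15.
Insert 23: 23 < 40 → go left; 23 > 15 → go right; 23 > 22 → go right. Place as right child of 22.
Insert 38: 38 < 40 → go left; 38 > 15 → go right; 38 > 22 → go right; 38 > 23 → go right. Place as right child of 23.
Insert 34: 34 < 40 → go left; 34 > 15 → go right; 34 > 22 → go right; 34 > 23 → go right; 34 < 38 → go left. Place as left child of 38.
Insert 32: 32 < 40 → go left; 32 > 15 → go right; 32 > 22 → go right; 32 > 23 → go right; 32 < 38 → go left; 32 < 34 → go left. Place as left child of 34.
Insert 12: 12 < 40 → go left; 12 < 15 → go left. Place as left child of 15.
Insert 19: 19 < 40 → go left; 19 > 15 → go right; 19 < 22 → go left. Place as left child of 22.
Insert 46: 46 > 40 → go right; 46 > 43 → go right. Place as right child of 43.

Path to 23: 40 → 15 → 22 → 23, which is 3 edges.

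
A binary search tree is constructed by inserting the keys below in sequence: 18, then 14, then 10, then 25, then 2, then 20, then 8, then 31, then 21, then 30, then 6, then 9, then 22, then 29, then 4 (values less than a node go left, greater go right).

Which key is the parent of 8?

2

Resulting structure (node: left, right):
  18: L=14, R=25
  14: L=10, R=–
  10: L=2, R=–
  25: L=20, R=31
  2: L=–, R=8
  20: L=–, R=21
  8: L=6, R=9
  31: L=30, R=–
  21: L=–, R=22
  30: L=29, R=–
  6: L=4, R=–
  9: L=–, R=–
  22: L=–, R=–
  29: L=–, R=–
  4: L=–, R=–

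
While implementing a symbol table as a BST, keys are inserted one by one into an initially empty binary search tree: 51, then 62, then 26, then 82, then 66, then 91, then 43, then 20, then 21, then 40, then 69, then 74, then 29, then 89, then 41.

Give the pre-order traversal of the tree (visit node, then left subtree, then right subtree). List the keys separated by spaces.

51: root
62: right child of 51 (depth 1)
26: left child of 51 (depth 1)
82: right child of 62 (depth 2)
66: left child of 82 (depth 3)
91: right child of 82 (depth 3)
43: right child of 26 (depth 2)
20: left child of 26 (depth 2)
21: right child of 20 (depth 3)
40: left child of 43 (depth 3)
69: right child of 66 (depth 4)
74: right child of 69 (depth 5)
29: left child of 40 (depth 4)
89: left child of 91 (depth 4)
41: right child of 40 (depth 4)

51 26 20 21 43 40 29 41 62 82 66 69 74 91 89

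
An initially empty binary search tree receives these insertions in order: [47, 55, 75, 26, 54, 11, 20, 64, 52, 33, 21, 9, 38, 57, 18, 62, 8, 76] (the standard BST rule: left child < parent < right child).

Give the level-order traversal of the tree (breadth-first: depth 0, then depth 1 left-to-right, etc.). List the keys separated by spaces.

47 26 55 11 33 54 75 9 20 38 52 64 76 8 18 21 57 62

47: root
55: right child of 47 (depth 1)
75: right child of 55 (depth 2)
26: left child of 47 (depth 1)
54: left child of 55 (depth 2)
11: left child of 26 (depth 2)
20: right child of 11 (depth 3)
64: left child of 75 (depth 3)
52: left child of 54 (depth 3)
33: right child of 26 (depth 2)
21: right child of 20 (depth 4)
9: left child of 11 (depth 3)
38: right child of 33 (depth 3)
57: left child of 64 (depth 4)
18: left child of 20 (depth 4)
62: right child of 57 (depth 5)
8: left child of 9 (depth 4)
76: right child of 75 (depth 3)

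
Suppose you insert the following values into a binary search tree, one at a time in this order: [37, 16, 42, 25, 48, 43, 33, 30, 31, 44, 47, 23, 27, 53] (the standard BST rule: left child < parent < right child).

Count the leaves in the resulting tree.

5

37: root
16: left child of 37 (depth 1)
42: right child of 37 (depth 1)
25: right child of 16 (depth 2)
48: right child of 42 (depth 2)
43: left child of 48 (depth 3)
33: right child of 25 (depth 3)
30: left child of 33 (depth 4)
31: right child of 30 (depth 5)
44: right child of 43 (depth 4)
47: right child of 44 (depth 5)
23: left child of 25 (depth 3)
27: left child of 30 (depth 5)
53: right child of 48 (depth 3)

Leaves: 23, 27, 31, 47, 53 — 5 in total.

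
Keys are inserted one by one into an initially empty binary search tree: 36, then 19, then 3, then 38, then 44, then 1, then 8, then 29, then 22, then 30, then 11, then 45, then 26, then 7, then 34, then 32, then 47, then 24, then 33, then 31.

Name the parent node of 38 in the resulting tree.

Insert 36: tree is empty, so 36 becomes the root.
Insert 19: 19 < 36 → go left. Place as left child of 36.
Insert 3: 3 < 36 → go left; 3 < 19 → go left. Place as left child of 19.
Insert 38: 38 > 36 → go right. Place as right child of 36.
Insert 44: 44 > 36 → go right; 44 > 38 → go right. Place as right child of 38.
Insert 1: 1 < 36 → go left; 1 < 19 → go left; 1 < 3 → go left. Place as left child of 3.
Insert 8: 8 < 36 → go left; 8 < 19 → go left; 8 > 3 → go right. Place as right child of 3.
Insert 29: 29 < 36 → go left; 29 > 19 → go right. Place as right child of 19.
Insert 22: 22 < 36 → go left; 22 > 19 → go right; 22 < 29 → go left. Place as left child of 29.
Insert 30: 30 < 36 → go left; 30 > 19 → go right; 30 > 29 → go right. Place as right child of 29.
Insert 11: 11 < 36 → go left; 11 < 19 → go left; 11 > 3 → go right; 11 > 8 → go right. Place as right child of 8.
Insert 45: 45 > 36 → go right; 45 > 38 → go right; 45 > 44 → go right. Place as right child of 44.
Insert 26: 26 < 36 → go left; 26 > 19 → go right; 26 < 29 → go left; 26 > 22 → go right. Place as right child of 22.
Insert 7: 7 < 36 → go left; 7 < 19 → go left; 7 > 3 → go right; 7 < 8 → go left. Place as left child of 8.
Insert 34: 34 < 36 → go left; 34 > 19 → go right; 34 > 29 → go right; 34 > 30 → go right. Place as right child of 30.
Insert 32: 32 < 36 → go left; 32 > 19 → go right; 32 > 29 → go right; 32 > 30 → go right; 32 < 34 → go left. Place as left child of 34.
Insert 47: 47 > 36 → go right; 47 > 38 → go right; 47 > 44 → go right; 47 > 45 → go right. Place as right child of 45.
Insert 24: 24 < 36 → go left; 24 > 19 → go right; 24 < 29 → go left; 24 > 22 → go right; 24 < 26 → go left. Place as left child of 26.
Insert 33: 33 < 36 → go left; 33 > 19 → go right; 33 > 29 → go right; 33 > 30 → go right; 33 < 34 → go left; 33 > 32 → go right. Place as right child of 32.
Insert 31: 31 < 36 → go left; 31 > 19 → go right; 31 > 29 → go right; 31 > 30 → go right; 31 < 34 → go left; 31 < 32 → go left. Place as left child of 32.

36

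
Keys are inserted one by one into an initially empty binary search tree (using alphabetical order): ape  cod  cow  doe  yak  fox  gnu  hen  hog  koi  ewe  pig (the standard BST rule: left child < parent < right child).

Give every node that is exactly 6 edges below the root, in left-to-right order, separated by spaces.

ewe gnu

Insert ape: tree is empty, so ape becomes the root.
Insert cod: cod > ape → go right. Place as right child of ape.
Insert cow: cow > ape → go right; cow > cod → go right. Place as right child of cod.
Insert doe: doe > ape → go right; doe > cod → go right; doe > cow → go right. Place as right child of cow.
Insert yak: yak > ape → go right; yak > cod → go right; yak > cow → go right; yak > doe → go right. Place as right child of doe.
Insert fox: fox > ape → go right; fox > cod → go right; fox > cow → go right; fox > doe → go right; fox < yak → go left. Place as left child of yak.
Insert gnu: gnu > ape → go right; gnu > cod → go right; gnu > cow → go right; gnu > doe → go right; gnu < yak → go left; gnu > fox → go right. Place as right child of fox.
Insert hen: hen > ape → go right; hen > cod → go right; hen > cow → go right; hen > doe → go right; hen < yak → go left; hen > fox → go right; hen > gnu → go right. Place as right child of gnu.
Insert hog: hog > ape → go right; hog > cod → go right; hog > cow → go right; hog > doe → go right; hog < yak → go left; hog > fox → go right; hog > gnu → go right; hog > hen → go right. Place as right child of hen.
Insert koi: koi > ape → go right; koi > cod → go right; koi > cow → go right; koi > doe → go right; koi < yak → go left; koi > fox → go right; koi > gnu → go right; koi > hen → go right; koi > hog → go right. Place as right child of hog.
Insert ewe: ewe > ape → go right; ewe > cod → go right; ewe > cow → go right; ewe > doe → go right; ewe < yak → go left; ewe < fox → go left. Place as left child of fox.
Insert pig: pig > ape → go right; pig > cod → go right; pig > cow → go right; pig > doe → go right; pig < yak → go left; pig > fox → go right; pig > gnu → go right; pig > hen → go right; pig > hog → go right; pig > koi → go right. Place as right child of koi.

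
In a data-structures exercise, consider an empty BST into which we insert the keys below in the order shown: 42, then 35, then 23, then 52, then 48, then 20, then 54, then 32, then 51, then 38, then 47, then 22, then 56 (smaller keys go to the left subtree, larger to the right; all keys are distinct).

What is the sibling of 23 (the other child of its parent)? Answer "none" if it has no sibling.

42: root
35: left child of 42 (depth 1)
23: left child of 35 (depth 2)
52: right child of 42 (depth 1)
48: left child of 52 (depth 2)
20: left child of 23 (depth 3)
54: right child of 52 (depth 2)
32: right child of 23 (depth 3)
51: right child of 48 (depth 3)
38: right child of 35 (depth 2)
47: left child of 48 (depth 3)
22: right child of 20 (depth 4)
56: right child of 54 (depth 3)

23's parent is 35; the other child of 35 is 38.

38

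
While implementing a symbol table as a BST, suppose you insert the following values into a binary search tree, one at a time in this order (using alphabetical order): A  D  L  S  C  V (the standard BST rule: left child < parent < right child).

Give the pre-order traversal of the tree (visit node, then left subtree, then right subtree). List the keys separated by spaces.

A D C L S V

A: root
D: right child of A (depth 1)
L: right child of D (depth 2)
S: right child of L (depth 3)
C: left child of D (depth 2)
V: right child of S (depth 4)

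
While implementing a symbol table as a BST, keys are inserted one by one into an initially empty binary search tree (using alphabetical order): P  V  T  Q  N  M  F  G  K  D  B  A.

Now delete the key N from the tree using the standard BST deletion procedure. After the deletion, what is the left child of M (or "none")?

F

Resulting structure (node: left, right):
  P: L=N, R=V
  V: L=T, R=–
  T: L=Q, R=–
  Q: L=–, R=–
  N: L=M, R=–
  M: L=F, R=–
  F: L=D, R=G
  G: L=–, R=K
  K: L=–, R=–
  D: L=B, R=–
  B: L=A, R=–
  A: L=–, R=–

Delete N (at most one child — splice it out).
After deletion, M's left child: F.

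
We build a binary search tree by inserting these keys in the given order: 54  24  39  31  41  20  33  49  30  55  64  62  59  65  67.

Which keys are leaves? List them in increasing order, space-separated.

54: root
24: left child of 54 (depth 1)
39: right child of 24 (depth 2)
31: left child of 39 (depth 3)
41: right child of 39 (depth 3)
20: left child of 24 (depth 2)
33: right child of 31 (depth 4)
49: right child of 41 (depth 4)
30: left child of 31 (depth 4)
55: right child of 54 (depth 1)
64: right child of 55 (depth 2)
62: left child of 64 (depth 3)
59: left child of 62 (depth 4)
65: right child of 64 (depth 3)
67: right child of 65 (depth 4)

20 30 33 49 59 67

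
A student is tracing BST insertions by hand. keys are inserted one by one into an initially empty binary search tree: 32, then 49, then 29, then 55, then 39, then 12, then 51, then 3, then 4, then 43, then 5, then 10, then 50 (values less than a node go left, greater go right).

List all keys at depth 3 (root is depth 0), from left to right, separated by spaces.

3 43 51

Resulting structure (node: left, right):
  32: L=29, R=49
  49: L=39, R=55
  29: L=12, R=–
  55: L=51, R=–
  39: L=–, R=43
  12: L=3, R=–
  51: L=50, R=–
  3: L=–, R=4
  4: L=–, R=5
  43: L=–, R=–
  5: L=–, R=10
  10: L=–, R=–
  50: L=–, R=–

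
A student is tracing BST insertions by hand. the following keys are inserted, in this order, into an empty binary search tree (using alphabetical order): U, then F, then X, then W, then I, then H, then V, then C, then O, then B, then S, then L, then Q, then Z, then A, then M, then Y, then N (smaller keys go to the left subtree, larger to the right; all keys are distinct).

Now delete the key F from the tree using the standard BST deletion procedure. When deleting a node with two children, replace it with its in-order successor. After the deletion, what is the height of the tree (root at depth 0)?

Insert U: tree is empty, so U becomes the root.
Insert F: F < U → go left. Place as left child of U.
Insert X: X > U → go right. Place as right child of U.
Insert W: W > U → go right; W < X → go left. Place as left child of X.
Insert I: I < U → go left; I > F → go right. Place as right child of F.
Insert H: H < U → go left; H > F → go right; H < I → go left. Place as left child of I.
Insert V: V > U → go right; V < X → go left; V < W → go left. Place as left child of W.
Insert C: C < U → go left; C < F → go left. Place as left child of F.
Insert O: O < U → go left; O > F → go right; O > I → go right. Place as right child of I.
Insert B: B < U → go left; B < F → go left; B < C → go left. Place as left child of C.
Insert S: S < U → go left; S > F → go right; S > I → go right; S > O → go right. Place as right child of O.
Insert L: L < U → go left; L > F → go right; L > I → go right; L < O → go left. Place as left child of O.
Insert Q: Q < U → go left; Q > F → go right; Q > I → go right; Q > O → go right; Q < S → go left. Place as left child of S.
Insert Z: Z > U → go right; Z > X → go right. Place as right child of X.
Insert A: A < U → go left; A < F → go left; A < C → go left; A < B → go left. Place as left child of B.
Insert M: M < U → go left; M > F → go right; M > I → go right; M < O → go left; M > L → go right. Place as right child of L.
Insert Y: Y > U → go right; Y > X → go right; Y < Z → go left. Place as left child of Z.
Insert N: N < U → go left; N > F → go right; N > I → go right; N < O → go left; N > L → go right; N > M → go right. Place as right child of M.

Delete F (two children — replace with in-order successor).
After deletion, deepest node is N at depth 6.

6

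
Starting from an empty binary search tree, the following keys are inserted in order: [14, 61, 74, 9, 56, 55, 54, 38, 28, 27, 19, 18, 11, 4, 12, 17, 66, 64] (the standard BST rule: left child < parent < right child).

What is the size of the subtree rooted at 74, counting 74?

3

Insert 14: tree is empty, so 14 becomes the root.
Insert 61: 61 > 14 → go right. Place as right child of 14.
Insert 74: 74 > 14 → go right; 74 > 61 → go right. Place as right child of 61.
Insert 9: 9 < 14 → go left. Place as left child of 14.
Insert 56: 56 > 14 → go right; 56 < 61 → go left. Place as left child of 61.
Insert 55: 55 > 14 → go right; 55 < 61 → go left; 55 < 56 → go left. Place as left child of 56.
Insert 54: 54 > 14 → go right; 54 < 61 → go left; 54 < 56 → go left; 54 < 55 → go left. Place as left child of 55.
Insert 38: 38 > 14 → go right; 38 < 61 → go left; 38 < 56 → go left; 38 < 55 → go left; 38 < 54 → go left. Place as left child of 54.
Insert 28: 28 > 14 → go right; 28 < 61 → go left; 28 < 56 → go left; 28 < 55 → go left; 28 < 54 → go left; 28 < 38 → go left. Place as left child of 38.
Insert 27: 27 > 14 → go right; 27 < 61 → go left; 27 < 56 → go left; 27 < 55 → go left; 27 < 54 → go left; 27 < 38 → go left; 27 < 28 → go left. Place as left child of 28.
Insert 19: 19 > 14 → go right; 19 < 61 → go left; 19 < 56 → go left; 19 < 55 → go left; 19 < 54 → go left; 19 < 38 → go left; 19 < 28 → go left; 19 < 27 → go left. Place as left child of 27.
Insert 18: 18 > 14 → go right; 18 < 61 → go left; 18 < 56 → go left; 18 < 55 → go left; 18 < 54 → go left; 18 < 38 → go left; 18 < 28 → go left; 18 < 27 → go left; 18 < 19 → go left. Place as left child of 19.
Insert 11: 11 < 14 → go left; 11 > 9 → go right. Place as right child of 9.
Insert 4: 4 < 14 → go left; 4 < 9 → go left. Place as left child of 9.
Insert 12: 12 < 14 → go left; 12 > 9 → go right; 12 > 11 → go right. Place as right child of 11.
Insert 17: 17 > 14 → go right; 17 < 61 → go left; 17 < 56 → go left; 17 < 55 → go left; 17 < 54 → go left; 17 < 38 → go left; 17 < 28 → go left; 17 < 27 → go left; 17 < 19 → go left; 17 < 18 → go left. Place as left child of 18.
Insert 66: 66 > 14 → go right; 66 > 61 → go right; 66 < 74 → go left. Place as left child of 74.
Insert 64: 64 > 14 → go right; 64 > 61 → go right; 64 < 74 → go left; 64 < 66 → go left. Place as left child of 66.

Subtree rooted at 74 contains: 74, 66, 64 — 3 nodes.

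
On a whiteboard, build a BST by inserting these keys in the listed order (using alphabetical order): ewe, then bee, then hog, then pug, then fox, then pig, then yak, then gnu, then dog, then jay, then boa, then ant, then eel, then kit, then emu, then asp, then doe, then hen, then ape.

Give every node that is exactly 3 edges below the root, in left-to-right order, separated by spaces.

asp boa eel gnu pig yak

ewe: root
bee: left child of ewe (depth 1)
hog: right child of ewe (depth 1)
pug: right child of hog (depth 2)
fox: left child of hog (depth 2)
pig: left child of pug (depth 3)
yak: right child of pug (depth 3)
gnu: right child of fox (depth 3)
dog: right child of bee (depth 2)
jay: left child of pig (depth 4)
boa: left child of dog (depth 3)
ant: left child of bee (depth 2)
eel: right child of dog (depth 3)
kit: right child of jay (depth 5)
emu: right child of eel (depth 4)
asp: right child of ant (depth 3)
doe: right child of boa (depth 4)
hen: right child of gnu (depth 4)
ape: left child of asp (depth 4)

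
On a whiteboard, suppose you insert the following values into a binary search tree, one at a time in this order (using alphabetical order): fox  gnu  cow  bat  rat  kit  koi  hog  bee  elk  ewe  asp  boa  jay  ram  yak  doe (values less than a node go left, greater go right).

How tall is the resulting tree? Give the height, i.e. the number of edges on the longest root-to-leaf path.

fox: root
gnu: right child of fox (depth 1)
cow: left child of fox (depth 1)
bat: left child of cow (depth 2)
rat: right child of gnu (depth 2)
kit: left child of rat (depth 3)
koi: right child of kit (depth 4)
hog: left child of kit (depth 4)
bee: right child of bat (depth 3)
elk: right child of cow (depth 2)
ewe: right child of elk (depth 3)
asp: left child of bat (depth 3)
boa: right child of bee (depth 4)
jay: right child of hog (depth 5)
ram: right child of koi (depth 5)
yak: right child of rat (depth 3)
doe: left child of elk (depth 3)

The deepest node is jay at depth 5.

5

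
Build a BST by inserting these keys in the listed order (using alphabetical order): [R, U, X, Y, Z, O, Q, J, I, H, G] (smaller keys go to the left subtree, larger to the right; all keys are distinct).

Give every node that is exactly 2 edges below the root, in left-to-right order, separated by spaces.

R: root
U: right child of R (depth 1)
X: right child of U (depth 2)
Y: right child of X (depth 3)
Z: right child of Y (depth 4)
O: left child of R (depth 1)
Q: right child of O (depth 2)
J: left child of O (depth 2)
I: left child of J (depth 3)
H: left child of I (depth 4)
G: left child of H (depth 5)

J Q X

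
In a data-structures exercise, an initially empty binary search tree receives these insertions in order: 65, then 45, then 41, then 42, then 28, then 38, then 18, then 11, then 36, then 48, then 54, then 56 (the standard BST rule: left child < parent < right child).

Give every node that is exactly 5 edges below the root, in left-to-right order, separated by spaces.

11 36

Insert 65: tree is empty, so 65 becomes the root.
Insert 45: 45 < 65 → go left. Place as left child of 65.
Insert 41: 41 < 65 → go left; 41 < 45 → go left. Place as left child of 45.
Insert 42: 42 < 65 → go left; 42 < 45 → go left; 42 > 41 → go right. Place as right child of 41.
Insert 28: 28 < 65 → go left; 28 < 45 → go left; 28 < 41 → go left. Place as left child of 41.
Insert 38: 38 < 65 → go left; 38 < 45 → go left; 38 < 41 → go left; 38 > 28 → go right. Place as right child of 28.
Insert 18: 18 < 65 → go left; 18 < 45 → go left; 18 < 41 → go left; 18 < 28 → go left. Place as left child of 28.
Insert 11: 11 < 65 → go left; 11 < 45 → go left; 11 < 41 → go left; 11 < 28 → go left; 11 < 18 → go left. Place as left child of 18.
Insert 36: 36 < 65 → go left; 36 < 45 → go left; 36 < 41 → go left; 36 > 28 → go right; 36 < 38 → go left. Place as left child of 38.
Insert 48: 48 < 65 → go left; 48 > 45 → go right. Place as right child of 45.
Insert 54: 54 < 65 → go left; 54 > 45 → go right; 54 > 48 → go right. Place as right child of 48.
Insert 56: 56 < 65 → go left; 56 > 45 → go right; 56 > 48 → go right; 56 > 54 → go right. Place as right child of 54.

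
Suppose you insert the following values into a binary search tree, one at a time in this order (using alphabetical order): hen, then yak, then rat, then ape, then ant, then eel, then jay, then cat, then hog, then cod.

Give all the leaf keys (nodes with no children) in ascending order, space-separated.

ant cod hog

Insert hen: tree is empty, so hen becomes the root.
Insert yak: yak > hen → go right. Place as right child of hen.
Insert rat: rat > hen → go right; rat < yak → go left. Place as left child of yak.
Insert ape: ape < hen → go left. Place as left child of hen.
Insert ant: ant < hen → go left; ant < ape → go left. Place as left child of ape.
Insert eel: eel < hen → go left; eel > ape → go right. Place as right child of ape.
Insert jay: jay > hen → go right; jay < yak → go left; jay < rat → go left. Place as left child of rat.
Insert cat: cat < hen → go left; cat > ape → go right; cat < eel → go left. Place as left child of eel.
Insert hog: hog > hen → go right; hog < yak → go left; hog < rat → go left; hog < jay → go left. Place as left child of jay.
Insert cod: cod < hen → go left; cod > ape → go right; cod < eel → go left; cod > cat → go right. Place as right child of cat.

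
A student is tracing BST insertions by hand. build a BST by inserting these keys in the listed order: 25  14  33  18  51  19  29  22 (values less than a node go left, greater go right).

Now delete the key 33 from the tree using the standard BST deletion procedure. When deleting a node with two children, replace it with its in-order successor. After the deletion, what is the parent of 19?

18

25: root
14: left child of 25 (depth 1)
33: right child of 25 (depth 1)
18: right child of 14 (depth 2)
51: right child of 33 (depth 2)
19: right child of 18 (depth 3)
29: left child of 33 (depth 2)
22: right child of 19 (depth 4)

Delete 33 (two children — replace with in-order successor).
After deletion, 19's parent is 18.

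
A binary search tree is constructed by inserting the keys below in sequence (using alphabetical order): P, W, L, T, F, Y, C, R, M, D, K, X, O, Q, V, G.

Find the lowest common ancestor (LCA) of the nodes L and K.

L

Insert P: tree is empty, so P becomes the root.
Insert W: W > P → go right. Place as right child of P.
Insert L: L < P → go left. Place as left child of P.
Insert T: T > P → go right; T < W → go left. Place as left child of W.
Insert F: F < P → go left; F < L → go left. Place as left child of L.
Insert Y: Y > P → go right; Y > W → go right. Place as right child of W.
Insert C: C < P → go left; C < L → go left; C < F → go left. Place as left child of F.
Insert R: R > P → go right; R < W → go left; R < T → go left. Place as left child of T.
Insert M: M < P → go left; M > L → go right. Place as right child of L.
Insert D: D < P → go left; D < L → go left; D < F → go left; D > C → go right. Place as right child of C.
Insert K: K < P → go left; K < L → go left; K > F → go right. Place as right child of F.
Insert X: X > P → go right; X > W → go right; X < Y → go left. Place as left child of Y.
Insert O: O < P → go left; O > L → go right; O > M → go right. Place as right child of M.
Insert Q: Q > P → go right; Q < W → go left; Q < T → go left; Q < R → go left. Place as left child of R.
Insert V: V > P → go right; V < W → go left; V > T → go right. Place as right child of T.
Insert G: G < P → go left; G < L → go left; G > F → go right; G < K → go left. Place as left child of K.

Path to L: P → L
Path to K: P → L → F → K
L lies on both paths and is an ancestor of the other node.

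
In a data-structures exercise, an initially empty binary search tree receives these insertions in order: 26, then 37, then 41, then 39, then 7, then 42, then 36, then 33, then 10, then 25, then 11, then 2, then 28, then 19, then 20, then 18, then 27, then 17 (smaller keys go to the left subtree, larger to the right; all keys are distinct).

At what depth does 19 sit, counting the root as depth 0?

Resulting structure (node: left, right):
  26: L=7, R=37
  37: L=36, R=41
  41: L=39, R=42
  39: L=–, R=–
  7: L=2, R=10
  42: L=–, R=–
  36: L=33, R=–
  33: L=28, R=–
  10: L=–, R=25
  25: L=11, R=–
  11: L=–, R=19
  2: L=–, R=–
  28: L=27, R=–
  19: L=18, R=20
  20: L=–, R=–
  18: L=17, R=–
  27: L=–, R=–
  17: L=–, R=–

Path to 19: 26 → 7 → 10 → 25 → 11 → 19, which is 5 edges.

5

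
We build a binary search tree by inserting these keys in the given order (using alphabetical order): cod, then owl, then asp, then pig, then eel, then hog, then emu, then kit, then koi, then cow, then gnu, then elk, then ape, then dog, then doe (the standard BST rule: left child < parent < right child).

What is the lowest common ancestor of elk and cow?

eel

cod: root
owl: right child of cod (depth 1)
asp: left child of cod (depth 1)
pig: right child of owl (depth 2)
eel: left child of owl (depth 2)
hog: right child of eel (depth 3)
emu: left child of hog (depth 4)
kit: right child of hog (depth 4)
koi: right child of kit (depth 5)
cow: left child of eel (depth 3)
gnu: right child of emu (depth 5)
elk: left child of emu (depth 5)
ape: left child of asp (depth 2)
dog: right child of cow (depth 4)
doe: left child of dog (depth 5)

Path to elk: cod → owl → eel → hog → emu → elk
Path to cow: cod → owl → eel → cow
The paths share a prefix ending at eel, then split left and right.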